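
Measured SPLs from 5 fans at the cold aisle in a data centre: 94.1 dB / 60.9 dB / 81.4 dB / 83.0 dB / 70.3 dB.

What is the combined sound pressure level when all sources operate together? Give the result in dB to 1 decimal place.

Sum in the linear (power) domain: Σ 10^(Lᵢ/10) = 10^(94.1/10) + 10^(60.9/10) + 10^(81.4/10) + 10^(83.0/10) + 10^(70.3/10) = 2.92e+09.
Back to dB: 10·log₁₀ Σ = 94.7 dB.

94.7 dB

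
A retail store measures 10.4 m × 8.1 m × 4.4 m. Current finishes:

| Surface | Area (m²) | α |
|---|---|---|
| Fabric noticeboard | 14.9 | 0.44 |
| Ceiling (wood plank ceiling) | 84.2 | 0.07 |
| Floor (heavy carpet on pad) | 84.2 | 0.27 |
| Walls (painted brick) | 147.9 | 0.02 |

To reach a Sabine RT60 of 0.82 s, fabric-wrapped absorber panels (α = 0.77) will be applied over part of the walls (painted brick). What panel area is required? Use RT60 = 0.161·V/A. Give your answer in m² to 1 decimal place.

Summing Sᵢαᵢ: 6.556 + 5.894 + 22.734 + 2.958 → A₁ = 38.142 sabins.
V = 370.656 m³. Target absorption A₂ = 0.161 × 370.656 / 0.82 = 72.775 sabins.
Absorption to add: 72.775 − 38.142 = 34.633 sabins.
Net gain per m²: Δα = 0.77 − 0.02 = 0.75.
Panel area = 34.633 / 0.75 = 46.2 m².

46.2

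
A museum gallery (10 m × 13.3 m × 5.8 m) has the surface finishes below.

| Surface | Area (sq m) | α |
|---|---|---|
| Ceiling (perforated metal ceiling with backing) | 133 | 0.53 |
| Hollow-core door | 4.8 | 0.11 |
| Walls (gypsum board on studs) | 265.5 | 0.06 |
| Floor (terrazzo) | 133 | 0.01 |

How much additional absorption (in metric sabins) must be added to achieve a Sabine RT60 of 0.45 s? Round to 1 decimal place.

187.7 sabins

A₁ = Σ Sᵢαᵢ = 133×0.53 + 4.8×0.11 + 265.5×0.06 + 133×0.01 = 88.278 sabins.
For T = 0.45 s, need A₂ = 0.161·V/T = 0.161·771.4/0.45 = 275.990 sabins.
ΔA = A₂ − A₁ = 275.990 − 88.278 = 187.7 sabins.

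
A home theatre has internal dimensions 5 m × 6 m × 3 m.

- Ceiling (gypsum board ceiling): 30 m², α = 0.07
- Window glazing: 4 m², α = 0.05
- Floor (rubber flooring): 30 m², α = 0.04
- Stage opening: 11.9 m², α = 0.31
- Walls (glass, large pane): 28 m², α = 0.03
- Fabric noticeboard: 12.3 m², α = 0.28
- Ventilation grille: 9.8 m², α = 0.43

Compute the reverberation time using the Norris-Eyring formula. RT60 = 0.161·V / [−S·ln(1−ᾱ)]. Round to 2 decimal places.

S = Σ Sᵢ = 126.0 m².
Σ(Sᵢαᵢ) = 30·0.07 + 4·0.05 + 30·0.04 + 11.9·0.31 + 28·0.03 + 12.3·0.28 + 9.8·0.43 = 15.687.
ᾱ = 15.687 / 126.0 = 0.1245.
Eyring denominator: −S ln(1−ᾱ) = 16.753.
V = 5 × 6 × 3 = 90 m³.
RT60 = 0.161 × 90 / 16.753 = 0.86 s.

0.86 s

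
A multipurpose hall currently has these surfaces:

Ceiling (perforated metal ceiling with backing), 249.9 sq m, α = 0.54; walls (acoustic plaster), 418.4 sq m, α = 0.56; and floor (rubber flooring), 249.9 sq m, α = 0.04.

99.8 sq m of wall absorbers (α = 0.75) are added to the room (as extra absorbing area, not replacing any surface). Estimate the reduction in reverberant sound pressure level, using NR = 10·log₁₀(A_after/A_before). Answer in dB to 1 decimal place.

0.8 dB

Equivalent absorption area: A_before = 249.9·0.54 + 418.4·0.56 + 249.9·0.04 = 379.246 sq m.
Treatment contributes 99.8·0.75 = 74.850 sabins.
A_after = 379.246 + 74.850 = 454.096 sabins.
Reduction = 10 log₁₀(A_after/A_before) = 10 log₁₀(1.1974) = 0.8 dB.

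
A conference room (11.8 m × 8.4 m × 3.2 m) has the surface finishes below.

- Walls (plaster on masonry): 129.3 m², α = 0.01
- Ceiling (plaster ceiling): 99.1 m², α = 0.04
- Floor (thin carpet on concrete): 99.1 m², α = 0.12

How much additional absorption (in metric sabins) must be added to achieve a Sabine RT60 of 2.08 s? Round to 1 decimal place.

7.4 sabins

Summing Sᵢαᵢ: 1.293 + 3.964 + 11.892 → A₁ = 17.149 sabins.
Target A₂ = 0.161·317.184/2.08 = 24.551 sabins (V = 317.184 m³).
Additional absorption ΔA = 24.551 − 17.149 = 7.4 sabins.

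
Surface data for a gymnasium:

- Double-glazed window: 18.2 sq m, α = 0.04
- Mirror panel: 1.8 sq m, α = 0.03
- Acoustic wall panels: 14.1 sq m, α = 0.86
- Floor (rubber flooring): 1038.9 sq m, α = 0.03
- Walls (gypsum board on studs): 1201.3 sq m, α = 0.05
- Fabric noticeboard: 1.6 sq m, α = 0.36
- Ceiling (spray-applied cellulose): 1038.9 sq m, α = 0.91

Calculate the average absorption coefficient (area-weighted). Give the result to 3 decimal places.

Total surface area S = 3314.8 sq m.
Weighted sum Σ Sα = 1050.115.
ᾱ = A/S = 0.317.

0.317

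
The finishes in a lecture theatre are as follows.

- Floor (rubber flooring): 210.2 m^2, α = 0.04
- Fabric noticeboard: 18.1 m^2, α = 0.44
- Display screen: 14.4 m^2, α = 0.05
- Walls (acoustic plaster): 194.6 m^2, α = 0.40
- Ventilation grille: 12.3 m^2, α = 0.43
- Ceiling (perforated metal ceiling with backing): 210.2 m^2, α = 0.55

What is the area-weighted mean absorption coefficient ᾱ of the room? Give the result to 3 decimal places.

0.327

S = Σ Sᵢ = 210.2 + 18.1 + 14.4 + 194.6 + 12.3 + 210.2 = 659.8 m^2.
Σ(Sᵢαᵢ) = 210.2×0.04 + 18.1×0.44 + 14.4×0.05 + 194.6×0.40 + 12.3×0.43 + 210.2×0.55 = 215.831.
ᾱ = A/S = 0.327.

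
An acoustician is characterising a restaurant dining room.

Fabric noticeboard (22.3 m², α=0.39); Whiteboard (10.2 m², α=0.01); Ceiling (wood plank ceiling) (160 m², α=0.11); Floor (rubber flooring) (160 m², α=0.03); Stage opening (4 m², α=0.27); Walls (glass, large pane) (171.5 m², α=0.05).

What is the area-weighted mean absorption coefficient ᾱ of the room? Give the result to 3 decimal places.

0.077

Total surface area S = 528.0 m².
A = 22.3·0.39 + 10.2·0.01 + 160·0.11 + 160·0.03 + 4·0.27 + 171.5·0.05 = 40.854 sabins.
ᾱ = 40.854 / 528.0 = 0.077.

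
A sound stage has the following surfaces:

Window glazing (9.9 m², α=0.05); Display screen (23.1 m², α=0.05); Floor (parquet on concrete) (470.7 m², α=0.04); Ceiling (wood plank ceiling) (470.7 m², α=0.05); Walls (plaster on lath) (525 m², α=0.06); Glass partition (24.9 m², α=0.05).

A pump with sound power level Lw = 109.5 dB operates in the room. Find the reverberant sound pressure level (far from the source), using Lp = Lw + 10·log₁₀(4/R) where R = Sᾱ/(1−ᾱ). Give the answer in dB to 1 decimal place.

96.4 dB

Σ(Sᵢαᵢ) = 9.9·0.05 + 23.1·0.05 + 470.7·0.04 + 470.7·0.05 + 525·0.06 + 24.9·0.05 = 76.758; total area S = 1524.3 m².
ᾱ = 76.758/1524.3 = 0.0504; R = Sᾱ/(1−ᾱ) = 76.758/(1−0.0504) = 80.832 m².
Lp = Lw + 10 log₁₀(4/R) = 109.5 -13.06 = 96.4 dB.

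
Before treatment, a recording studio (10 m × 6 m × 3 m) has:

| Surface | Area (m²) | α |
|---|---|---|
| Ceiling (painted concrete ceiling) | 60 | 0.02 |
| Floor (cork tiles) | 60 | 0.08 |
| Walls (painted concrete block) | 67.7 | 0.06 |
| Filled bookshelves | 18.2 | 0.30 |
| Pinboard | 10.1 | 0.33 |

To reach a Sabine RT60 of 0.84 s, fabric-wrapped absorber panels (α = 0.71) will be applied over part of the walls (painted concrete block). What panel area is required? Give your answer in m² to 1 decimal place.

Summing Sᵢαᵢ: 1.200 + 4.800 + 4.062 + 5.460 + 3.333 → A₁ = 18.855 sabins.
Required A₂ = 0.161·180/0.84 = 34.500 sabins.
ΔA needed = 34.500 − 18.855 = 15.645 sabins.
Each m² of panel replacing the walls (painted concrete block) adds (0.71 − 0.06) = 0.65 sabins.
Area = ΔA/Δα = 15.645/0.65 = 24.1 m².

24.1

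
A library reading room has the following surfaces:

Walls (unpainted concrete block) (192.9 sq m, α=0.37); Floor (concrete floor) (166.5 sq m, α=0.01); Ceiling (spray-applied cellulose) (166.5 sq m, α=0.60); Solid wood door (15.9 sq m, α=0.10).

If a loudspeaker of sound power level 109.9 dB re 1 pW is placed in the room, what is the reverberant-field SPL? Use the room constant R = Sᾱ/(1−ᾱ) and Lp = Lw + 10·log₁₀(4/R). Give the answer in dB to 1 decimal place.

Σ(Sᵢαᵢ) = 192.9×0.37 + 166.5×0.01 + 166.5×0.60 + 15.9×0.10 = 174.528; total area S = 541.8 sq m.
ᾱ = 0.3221, so room constant R = A/(1−ᾱ) = 257.454 sq m.
Lp = 109.9 + 10·log₁₀(4/257.454) = 109.9 + (-18.09) = 91.8 dB.

91.8 dB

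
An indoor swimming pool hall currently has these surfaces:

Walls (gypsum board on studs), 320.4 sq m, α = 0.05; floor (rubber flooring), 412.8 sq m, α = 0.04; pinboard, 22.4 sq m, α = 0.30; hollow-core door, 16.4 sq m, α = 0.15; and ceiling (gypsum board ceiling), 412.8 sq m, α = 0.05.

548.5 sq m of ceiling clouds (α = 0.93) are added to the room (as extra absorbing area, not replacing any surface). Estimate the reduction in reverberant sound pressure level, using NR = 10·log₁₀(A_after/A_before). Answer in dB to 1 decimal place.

Total absorption A_before = 320.4*0.05 + 412.8*0.04 + 22.4*0.30 + 16.4*0.15 + 412.8*0.05
  = 16.020 + 16.512 + 6.720 + 2.460 + 20.640 = 62.352 sq m sabins.
Treatment contributes 548.5·0.93 = 510.105 sabins.
New total A_after = 572.457 sabins.
Reduction = 10 log₁₀(A_after/A_before) = 10 log₁₀(9.1811) = 9.6 dB.

9.6 dB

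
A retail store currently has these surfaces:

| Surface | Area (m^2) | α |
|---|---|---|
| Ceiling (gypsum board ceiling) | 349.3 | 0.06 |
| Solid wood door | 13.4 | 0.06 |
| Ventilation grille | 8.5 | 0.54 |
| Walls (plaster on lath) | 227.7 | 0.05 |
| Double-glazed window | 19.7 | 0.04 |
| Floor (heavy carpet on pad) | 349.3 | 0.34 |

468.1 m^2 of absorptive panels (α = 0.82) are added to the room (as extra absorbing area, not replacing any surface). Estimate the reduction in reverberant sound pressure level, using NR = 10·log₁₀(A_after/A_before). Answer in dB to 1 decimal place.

5.4 dB

Summing Sᵢαᵢ: 20.958 + 0.804 + 4.590 + 11.385 + 0.788 + 118.762 → A_before = 157.287 sabins.
Treatment contributes 468.1·0.82 = 383.842 sabins.
A_after = 157.287 + 383.842 = 541.129 sabins.
Reduction = 10 log₁₀(A_after/A_before) = 10 log₁₀(3.4404) = 5.4 dB.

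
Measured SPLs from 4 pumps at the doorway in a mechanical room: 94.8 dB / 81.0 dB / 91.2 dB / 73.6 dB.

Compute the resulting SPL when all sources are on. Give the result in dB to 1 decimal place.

Converting to relative power and adding: 10^(94.8/10) + 10^(81.0/10) + 10^(91.2/10) + 10^(73.6/10) = 4.487e+09.
Combined level = 10 log₁₀(4.487e+09) = 96.5 dB.

96.5 dB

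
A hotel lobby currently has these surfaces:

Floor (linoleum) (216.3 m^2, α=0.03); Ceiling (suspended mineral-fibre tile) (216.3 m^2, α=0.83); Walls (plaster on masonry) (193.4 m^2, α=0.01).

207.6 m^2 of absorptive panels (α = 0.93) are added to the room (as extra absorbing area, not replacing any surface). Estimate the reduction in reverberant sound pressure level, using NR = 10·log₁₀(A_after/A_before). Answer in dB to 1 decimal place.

3.1 dB

Total absorption A_before = 216.3×0.03 + 216.3×0.83 + 193.4×0.01
  = 6.489 + 179.529 + 1.934 = 187.952 m^2 sabins.
Treatment contributes 207.6·0.93 = 193.068 sabins.
A_after = 187.952 + 193.068 = 381.020 sabins.
NR = 10·log₁₀(381.020/187.952) = 3.1 dB.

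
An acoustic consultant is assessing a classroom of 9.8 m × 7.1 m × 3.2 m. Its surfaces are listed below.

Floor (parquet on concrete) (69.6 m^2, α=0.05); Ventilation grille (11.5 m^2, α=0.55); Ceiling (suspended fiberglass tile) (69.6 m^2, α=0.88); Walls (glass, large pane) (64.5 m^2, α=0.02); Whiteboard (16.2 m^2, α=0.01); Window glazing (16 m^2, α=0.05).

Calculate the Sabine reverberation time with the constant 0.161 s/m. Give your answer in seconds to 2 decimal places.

A = Σ Sᵢαᵢ = 69.6×0.05 + 11.5×0.55 + 69.6×0.88 + 64.5×0.02 + 16.2×0.01 + 16×0.05 = 73.305 sabins.
Volume V = 9.8 × 7.1 × 3.2 = 222.656 m³.
T = 0.161 V/A = 0.161·222.656/73.305 = 0.49 s.

0.49 s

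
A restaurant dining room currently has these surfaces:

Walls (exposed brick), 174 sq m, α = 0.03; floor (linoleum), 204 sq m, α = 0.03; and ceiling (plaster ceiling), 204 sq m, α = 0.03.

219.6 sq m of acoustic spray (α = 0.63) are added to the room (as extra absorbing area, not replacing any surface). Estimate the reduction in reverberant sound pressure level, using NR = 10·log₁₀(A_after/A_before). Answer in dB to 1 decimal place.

9.5 dB

Total absorption A_before = 174*0.03 + 204*0.03 + 204*0.03
  = 5.220 + 6.120 + 6.120 = 17.460 sq m sabins.
Treatment contributes 219.6·0.63 = 138.348 sabins.
A_after = 17.460 + 138.348 = 155.808 sabins.
NR = 10·log₁₀(155.808/17.460) = 9.5 dB.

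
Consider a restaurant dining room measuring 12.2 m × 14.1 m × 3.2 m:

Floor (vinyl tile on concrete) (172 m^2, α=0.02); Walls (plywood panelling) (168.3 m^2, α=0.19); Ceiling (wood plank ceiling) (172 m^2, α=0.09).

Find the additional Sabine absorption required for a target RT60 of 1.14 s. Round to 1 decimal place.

26.8 sabins

Summing Sᵢαᵢ: 3.440 + 31.977 + 15.480 → A₁ = 50.897 sabins.
V = 550.464 m³. Required absorption A₂ = 0.161 × 550.464 / 1.14 = 77.741 sabins.
Additional absorption ΔA = 77.741 − 50.897 = 26.8 sabins.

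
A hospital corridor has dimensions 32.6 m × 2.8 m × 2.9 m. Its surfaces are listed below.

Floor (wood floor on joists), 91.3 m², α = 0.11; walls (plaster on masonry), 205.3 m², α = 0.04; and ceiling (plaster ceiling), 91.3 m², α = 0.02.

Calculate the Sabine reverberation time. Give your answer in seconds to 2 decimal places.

Equivalent absorption area: A = 91.3·0.11 + 205.3·0.04 + 91.3·0.02 = 20.081 m².
Room volume: 264.712 m³.
RT60 = 0.161 · V / A = 0.161 × 264.712 / 20.081 = 2.12 s.

2.12 s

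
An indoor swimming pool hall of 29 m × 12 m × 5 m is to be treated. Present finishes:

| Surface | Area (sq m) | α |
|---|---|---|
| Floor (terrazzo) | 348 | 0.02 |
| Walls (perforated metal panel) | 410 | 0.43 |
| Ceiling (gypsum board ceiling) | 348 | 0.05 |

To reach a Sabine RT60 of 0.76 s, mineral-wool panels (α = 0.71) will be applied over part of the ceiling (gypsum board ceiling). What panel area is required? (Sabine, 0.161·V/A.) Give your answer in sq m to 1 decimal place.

Summing Sᵢαᵢ: 6.960 + 176.300 + 17.400 → A₁ = 200.660 sabins.
Required A₂ = 0.161·1740/0.76 = 368.605 sabins.
Absorption to add: 368.605 − 200.660 = 167.945 sabins.
Net gain per sq m: Δα = 0.71 − 0.05 = 0.66.
Panel area = 167.945 / 0.66 = 254.5 sq m.

254.5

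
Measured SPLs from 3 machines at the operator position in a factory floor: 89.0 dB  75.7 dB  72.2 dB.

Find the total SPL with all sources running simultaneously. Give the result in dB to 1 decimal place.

89.3 dB

Σ 10^(Lᵢ/10) = 8.481e+08.
Back to dB: 10·log₁₀ Σ = 89.3 dB.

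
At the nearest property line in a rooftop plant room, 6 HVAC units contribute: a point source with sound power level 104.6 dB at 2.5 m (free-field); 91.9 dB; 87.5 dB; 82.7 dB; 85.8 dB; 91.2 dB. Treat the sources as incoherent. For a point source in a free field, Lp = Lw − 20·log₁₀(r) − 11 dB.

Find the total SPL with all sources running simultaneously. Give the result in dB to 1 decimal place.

96.4 dB

Source at 2.5 m: Lp = 104.6 − 20·log₁₀(2.5) − 11 = 85.6 dB.
Σ 10^(Lᵢ/10) = 4.359e+09.
Back to dB: 10·log₁₀ Σ = 96.4 dB.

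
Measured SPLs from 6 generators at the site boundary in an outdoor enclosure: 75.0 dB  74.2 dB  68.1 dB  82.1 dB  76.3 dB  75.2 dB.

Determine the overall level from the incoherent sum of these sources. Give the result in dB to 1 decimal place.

Converting to relative power and adding: 10^(75.0/10) + 10^(74.2/10) + 10^(68.1/10) + 10^(82.1/10) + 10^(76.3/10) + 10^(75.2/10) = 3.023e+08.
Combined level = 10 log₁₀(3.023e+08) = 84.8 dB.

84.8 dB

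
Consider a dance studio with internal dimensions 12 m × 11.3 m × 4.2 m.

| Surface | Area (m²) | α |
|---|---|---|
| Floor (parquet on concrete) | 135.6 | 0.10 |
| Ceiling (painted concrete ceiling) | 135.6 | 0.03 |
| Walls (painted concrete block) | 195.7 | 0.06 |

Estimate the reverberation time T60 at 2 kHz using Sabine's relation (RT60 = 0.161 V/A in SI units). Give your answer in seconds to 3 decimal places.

A = Σ Sᵢαᵢ = 135.6*0.10 + 135.6*0.03 + 195.7*0.06 = 29.370 sabins.
Volume V = 12 × 11.3 × 4.2 = 569.52 m³.
Sabine: RT60 = 0.161 × 569.52 / 29.370 = 3.122 s.

3.122 seconds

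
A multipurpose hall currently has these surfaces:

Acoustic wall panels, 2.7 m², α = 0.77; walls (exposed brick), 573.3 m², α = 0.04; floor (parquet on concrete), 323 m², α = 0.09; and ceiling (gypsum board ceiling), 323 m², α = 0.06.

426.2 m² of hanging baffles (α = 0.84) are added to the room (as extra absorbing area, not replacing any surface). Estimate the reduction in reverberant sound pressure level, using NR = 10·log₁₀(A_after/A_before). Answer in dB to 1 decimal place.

Total absorption A_before = 2.7·0.77 + 573.3·0.04 + 323·0.09 + 323·0.06
  = 2.079 + 22.932 + 29.070 + 19.380 = 73.461 m² sabins.
Treatment contributes 426.2·0.84 = 358.008 sabins.
New total A_after = 431.469 sabins.
Reduction = 10 log₁₀(A_after/A_before) = 10 log₁₀(5.8734) = 7.7 dB.

7.7 dB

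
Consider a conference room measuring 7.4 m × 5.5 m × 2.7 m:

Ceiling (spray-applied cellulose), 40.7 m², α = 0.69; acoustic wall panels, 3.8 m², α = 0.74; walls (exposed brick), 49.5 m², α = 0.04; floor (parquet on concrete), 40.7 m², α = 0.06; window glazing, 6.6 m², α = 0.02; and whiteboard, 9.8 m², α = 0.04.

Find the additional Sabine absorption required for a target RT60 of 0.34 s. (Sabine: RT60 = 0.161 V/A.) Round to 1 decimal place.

Total absorption A₁ = 40.7·0.69 + 3.8·0.74 + 49.5·0.04 + 40.7·0.06 + 6.6·0.02 + 9.8·0.04
  = 28.083 + 2.812 + 1.980 + 2.442 + 0.132 + 0.392 = 35.841 m² sabins.
For T = 0.34 s, need A₂ = 0.161·V/T = 0.161·109.89/0.34 = 52.036 sabins.
ΔA = A₂ − A₁ = 52.036 − 35.841 = 16.2 sabins.

16.2 sabins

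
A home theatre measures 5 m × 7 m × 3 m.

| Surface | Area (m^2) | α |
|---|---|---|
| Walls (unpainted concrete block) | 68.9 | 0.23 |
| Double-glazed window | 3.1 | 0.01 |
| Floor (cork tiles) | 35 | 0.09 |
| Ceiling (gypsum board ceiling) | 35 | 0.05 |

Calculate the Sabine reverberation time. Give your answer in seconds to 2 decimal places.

Equivalent absorption area: A = 68.9*0.23 + 3.1*0.01 + 35*0.09 + 35*0.05 = 20.778 m^2.
V = 5·7·3 = 105 m³.
Sabine: RT60 = 0.161 × 105 / 20.778 = 0.81 s.

0.81 sec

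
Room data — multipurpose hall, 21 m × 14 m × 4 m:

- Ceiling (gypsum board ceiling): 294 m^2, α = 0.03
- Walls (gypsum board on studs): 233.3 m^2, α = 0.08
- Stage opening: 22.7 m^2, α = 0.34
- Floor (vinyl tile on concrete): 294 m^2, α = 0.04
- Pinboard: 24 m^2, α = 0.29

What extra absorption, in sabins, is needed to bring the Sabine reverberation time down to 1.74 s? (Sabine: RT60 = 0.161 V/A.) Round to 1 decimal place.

54.9 sabins

Total absorption A₁ = 294*0.03 + 233.3*0.08 + 22.7*0.34 + 294*0.04 + 24*0.29
  = 8.820 + 18.664 + 7.718 + 11.760 + 6.960 = 53.922 m^2 sabins.
Target A₂ = 0.161·1176/1.74 = 108.814 sabins (V = 1176 m³).
Shortfall: 108.814 − 53.922 = 54.9 sabins.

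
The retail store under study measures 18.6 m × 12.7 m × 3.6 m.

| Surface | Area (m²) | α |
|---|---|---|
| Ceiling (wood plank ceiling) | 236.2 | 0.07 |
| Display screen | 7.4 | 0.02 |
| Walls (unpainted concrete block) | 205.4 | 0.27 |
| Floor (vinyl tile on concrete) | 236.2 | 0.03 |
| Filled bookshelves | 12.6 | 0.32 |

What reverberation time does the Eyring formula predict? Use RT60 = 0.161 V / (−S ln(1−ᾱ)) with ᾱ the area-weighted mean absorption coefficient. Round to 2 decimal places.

Total surface area S = 236.2 + 7.4 + 205.4 + 236.2 + 12.6 = 697.8 m².
Absorption A = 236.2·0.07 + 7.4·0.02 + 205.4·0.27 + 236.2·0.03 + 12.6·0.32 = 83.258 sabins.
ᾱ = 83.258 / 697.8 = 0.1193.
Eyring denominator: −S ln(1−ᾱ) = 88.647.
V = 18.6 × 12.7 × 3.6 = 850.392 m³.
RT60 = 0.161 × 850.392 / 88.647 = 1.54 s.

1.54 s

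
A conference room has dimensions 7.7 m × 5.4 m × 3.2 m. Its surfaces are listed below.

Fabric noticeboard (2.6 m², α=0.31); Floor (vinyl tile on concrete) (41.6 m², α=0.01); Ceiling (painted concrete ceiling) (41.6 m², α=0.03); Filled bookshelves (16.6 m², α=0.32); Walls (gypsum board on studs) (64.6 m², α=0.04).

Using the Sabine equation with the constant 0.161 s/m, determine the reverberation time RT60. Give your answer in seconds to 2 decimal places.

Equivalent absorption area: A = 2.6*0.31 + 41.6*0.01 + 41.6*0.03 + 16.6*0.32 + 64.6*0.04 = 10.366 m².
V = 7.7·5.4·3.2 = 133.056 m³.
RT60 = 0.161 · V / A = 0.161 × 133.056 / 10.366 = 2.07 s.

2.07 s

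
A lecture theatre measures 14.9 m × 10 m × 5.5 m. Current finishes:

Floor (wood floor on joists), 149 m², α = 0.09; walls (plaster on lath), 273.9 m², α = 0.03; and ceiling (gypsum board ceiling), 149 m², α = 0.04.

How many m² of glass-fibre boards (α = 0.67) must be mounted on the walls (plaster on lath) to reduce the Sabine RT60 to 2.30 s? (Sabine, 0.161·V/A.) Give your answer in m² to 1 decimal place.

46.5

A₁ = Σ Sᵢαᵢ = 149·0.09 + 273.9·0.03 + 149·0.04 = 27.587 sabins.
Required A₂ = 0.161·819.5/2.30 = 57.365 sabins.
Absorption to add: 57.365 − 27.587 = 29.778 sabins.
Each m² of panel replacing the walls (plaster on lath) adds (0.67 − 0.03) = 0.64 sabins.
Panel area = 29.778 / 0.64 = 46.5 m².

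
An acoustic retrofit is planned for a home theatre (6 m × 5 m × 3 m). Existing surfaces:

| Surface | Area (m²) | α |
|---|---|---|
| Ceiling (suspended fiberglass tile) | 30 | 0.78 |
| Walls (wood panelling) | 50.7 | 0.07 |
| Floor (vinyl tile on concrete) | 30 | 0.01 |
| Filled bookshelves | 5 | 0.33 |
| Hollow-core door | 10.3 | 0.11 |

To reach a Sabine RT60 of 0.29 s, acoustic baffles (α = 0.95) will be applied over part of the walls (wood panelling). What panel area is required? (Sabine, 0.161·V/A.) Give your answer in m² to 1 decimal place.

Summing Sᵢαᵢ: 23.400 + 3.549 + 0.300 + 1.650 + 1.133 → A₁ = 30.032 sabins.
V = 90 m³. Target absorption A₂ = 0.161 × 90 / 0.29 = 49.966 sabins.
ΔA needed = 49.966 − 30.032 = 19.934 sabins.
Each m² of panel replacing the walls (wood panelling) adds (0.95 − 0.07) = 0.88 sabins.
Area = ΔA/Δα = 19.934/0.88 = 22.7 m².

22.7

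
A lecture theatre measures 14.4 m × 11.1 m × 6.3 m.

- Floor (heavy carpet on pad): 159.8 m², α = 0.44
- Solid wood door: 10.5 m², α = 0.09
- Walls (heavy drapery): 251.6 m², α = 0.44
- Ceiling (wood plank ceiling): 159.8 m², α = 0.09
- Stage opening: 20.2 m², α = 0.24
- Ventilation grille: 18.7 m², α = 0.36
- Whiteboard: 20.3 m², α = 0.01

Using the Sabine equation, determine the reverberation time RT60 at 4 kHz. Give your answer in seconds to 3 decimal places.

0.779 sec

Equivalent absorption area: A = 159.8×0.44 + 10.5×0.09 + 251.6×0.44 + 159.8×0.09 + 20.2×0.24 + 18.7×0.36 + 20.3×0.01 = 208.126 m².
Volume V = 14.4 × 11.1 × 6.3 = 1006.992 m³.
T = 0.161 V/A = 0.161·1006.992/208.126 = 0.779 s.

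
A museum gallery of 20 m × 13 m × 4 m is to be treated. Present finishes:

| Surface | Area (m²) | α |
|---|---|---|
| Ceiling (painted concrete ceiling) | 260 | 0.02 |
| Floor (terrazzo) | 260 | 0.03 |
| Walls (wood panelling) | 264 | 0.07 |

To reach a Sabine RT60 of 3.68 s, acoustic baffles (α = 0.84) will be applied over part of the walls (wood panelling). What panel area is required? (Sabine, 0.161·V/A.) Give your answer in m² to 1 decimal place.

18.2

Summing Sᵢαᵢ: 5.200 + 7.800 + 18.480 → A₁ = 31.480 sabins.
V = 1040 m³. Target absorption A₂ = 0.161 × 1040 / 3.68 = 45.500 sabins.
ΔA needed = 45.500 − 31.480 = 14.020 sabins.
Each m² of panel replacing the walls (wood panelling) adds (0.84 − 0.07) = 0.77 sabins.
Area = ΔA/Δα = 14.020/0.77 = 18.2 m².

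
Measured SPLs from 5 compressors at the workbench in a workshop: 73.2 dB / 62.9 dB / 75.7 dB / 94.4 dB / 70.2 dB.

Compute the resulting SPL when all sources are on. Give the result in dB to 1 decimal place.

94.5 dB

Sum in the linear (power) domain: Σ 10^(Lᵢ/10) = 10^(73.2/10) + 10^(62.9/10) + 10^(75.7/10) + 10^(94.4/10) + 10^(70.2/10) = 2.825e+09.
Combined level = 10 log₁₀(2.825e+09) = 94.5 dB.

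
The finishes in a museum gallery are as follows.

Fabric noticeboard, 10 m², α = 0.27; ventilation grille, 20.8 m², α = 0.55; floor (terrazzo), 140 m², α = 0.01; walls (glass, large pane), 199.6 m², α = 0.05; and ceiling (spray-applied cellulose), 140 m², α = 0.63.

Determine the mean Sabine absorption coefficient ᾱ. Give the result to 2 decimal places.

S = Σ Sᵢ = 10 + 20.8 + 140 + 199.6 + 140 = 510.4 m².
Weighted sum Σ Sα = 113.720.
ᾱ = A/S = 0.22.

0.22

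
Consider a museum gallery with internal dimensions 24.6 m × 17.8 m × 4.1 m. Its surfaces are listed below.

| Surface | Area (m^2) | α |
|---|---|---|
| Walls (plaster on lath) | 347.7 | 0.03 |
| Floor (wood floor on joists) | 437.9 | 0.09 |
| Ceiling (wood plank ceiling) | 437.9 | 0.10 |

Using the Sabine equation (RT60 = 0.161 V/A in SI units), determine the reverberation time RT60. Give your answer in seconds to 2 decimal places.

Equivalent absorption area: A = 347.7·0.03 + 437.9·0.09 + 437.9·0.10 = 93.632 m^2.
Room volume: 1795.308 m³.
Sabine: RT60 = 0.161 × 1795.308 / 93.632 = 3.09 s.

3.09 sec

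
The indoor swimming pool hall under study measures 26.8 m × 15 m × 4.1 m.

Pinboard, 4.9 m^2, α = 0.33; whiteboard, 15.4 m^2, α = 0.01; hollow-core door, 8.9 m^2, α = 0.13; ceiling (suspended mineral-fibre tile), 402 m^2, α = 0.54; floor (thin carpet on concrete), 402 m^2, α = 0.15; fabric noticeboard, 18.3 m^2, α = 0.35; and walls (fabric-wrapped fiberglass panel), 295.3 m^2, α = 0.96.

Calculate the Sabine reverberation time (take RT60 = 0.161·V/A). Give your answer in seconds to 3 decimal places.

Equivalent absorption area: A = 4.9*0.33 + 15.4*0.01 + 8.9*0.13 + 402*0.54 + 402*0.15 + 18.3*0.35 + 295.3*0.96 = 570.201 m^2.
V = 26.8·15·4.1 = 1648.2 m³.
T = 0.161 V/A = 0.161·1648.2/570.201 = 0.465 s.

0.465 seconds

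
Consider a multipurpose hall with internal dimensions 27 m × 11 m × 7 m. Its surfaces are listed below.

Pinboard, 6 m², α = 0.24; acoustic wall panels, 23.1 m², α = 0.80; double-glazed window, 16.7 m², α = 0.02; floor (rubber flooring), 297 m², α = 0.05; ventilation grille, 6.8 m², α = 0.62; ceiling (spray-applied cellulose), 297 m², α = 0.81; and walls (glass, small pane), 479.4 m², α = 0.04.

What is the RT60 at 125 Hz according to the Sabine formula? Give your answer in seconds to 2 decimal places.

1.12 s

Total absorption A = 6·0.24 + 23.1·0.80 + 16.7·0.02 + 297·0.05 + 6.8·0.62 + 297·0.81 + 479.4·0.04
  = 1.440 + 18.480 + 0.334 + 14.850 + 4.216 + 240.570 + 19.176 = 299.066 m² sabins.
Room volume: 2079 m³.
Sabine: RT60 = 0.161 × 2079 / 299.066 = 1.12 s.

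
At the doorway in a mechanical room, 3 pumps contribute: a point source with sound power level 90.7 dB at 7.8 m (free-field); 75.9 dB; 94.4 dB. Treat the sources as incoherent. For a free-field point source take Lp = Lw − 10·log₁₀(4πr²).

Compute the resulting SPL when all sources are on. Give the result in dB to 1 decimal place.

Source at 7.8 m: Lp = 90.7 − 10·log₁₀(4π·7.8²) = 90.7 − 10·log₁₀(764.538) = 61.9 dB.
Converting to relative power and adding: 10^(61.9/10) + 10^(75.9/10) + 10^(94.4/10) = 2.795e+09.
Combined level = 10 log₁₀(2.795e+09) = 94.5 dB.

94.5 dB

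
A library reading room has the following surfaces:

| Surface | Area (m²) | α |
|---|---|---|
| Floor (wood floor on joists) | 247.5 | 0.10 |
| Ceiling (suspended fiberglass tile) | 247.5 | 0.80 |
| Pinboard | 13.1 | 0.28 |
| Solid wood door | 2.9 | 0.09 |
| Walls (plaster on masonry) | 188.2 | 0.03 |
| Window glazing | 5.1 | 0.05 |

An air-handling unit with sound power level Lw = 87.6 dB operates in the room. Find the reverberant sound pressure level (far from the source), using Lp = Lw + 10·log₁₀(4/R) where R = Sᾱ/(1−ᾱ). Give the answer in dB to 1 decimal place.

68.2 dB

Σ(Sᵢαᵢ) = 247.5×0.10 + 247.5×0.80 + 13.1×0.28 + 2.9×0.09 + 188.2×0.03 + 5.1×0.05 = 232.580; total area S = 704.3 m².
ᾱ = 232.580/704.3 = 0.3302; R = Sᾱ/(1−ᾱ) = 232.580/(1−0.3302) = 347.238 m².
Lp = 87.6 + 10·log₁₀(4/347.238) = 87.6 + (-19.39) = 68.2 dB.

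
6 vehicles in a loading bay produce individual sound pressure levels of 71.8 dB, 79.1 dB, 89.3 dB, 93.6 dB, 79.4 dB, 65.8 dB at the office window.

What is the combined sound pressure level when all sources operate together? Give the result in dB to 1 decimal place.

95.2 dB

Converting to relative power and adding: 10^(71.8/10) + 10^(79.1/10) + 10^(89.3/10) + 10^(93.6/10) + 10^(79.4/10) + 10^(65.8/10) = 3.329e+09.
L_total = 10·log₁₀(3.329e+09) = 95.2 dB.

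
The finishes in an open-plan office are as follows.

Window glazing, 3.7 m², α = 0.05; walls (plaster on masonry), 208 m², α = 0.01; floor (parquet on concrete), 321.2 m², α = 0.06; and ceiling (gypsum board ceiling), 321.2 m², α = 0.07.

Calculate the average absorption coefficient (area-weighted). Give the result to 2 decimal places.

Total surface area S = 854.1 m².
Σ(Sᵢαᵢ) = 3.7×0.05 + 208×0.01 + 321.2×0.06 + 321.2×0.07 = 44.021.
ᾱ = A/S = 0.05.

0.05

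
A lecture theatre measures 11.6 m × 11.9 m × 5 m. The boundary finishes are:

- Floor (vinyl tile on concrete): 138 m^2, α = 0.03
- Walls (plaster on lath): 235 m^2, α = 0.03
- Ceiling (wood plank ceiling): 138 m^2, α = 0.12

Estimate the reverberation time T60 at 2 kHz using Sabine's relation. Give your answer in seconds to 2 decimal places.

Total absorption A = 138*0.03 + 235*0.03 + 138*0.12
  = 4.140 + 7.050 + 16.560 = 27.750 m^2 sabins.
Volume V = 11.6 × 11.9 × 5 = 690.2 m³.
RT60 = 0.161 · V / A = 0.161 × 690.2 / 27.750 = 4.00 s.

4.00 sec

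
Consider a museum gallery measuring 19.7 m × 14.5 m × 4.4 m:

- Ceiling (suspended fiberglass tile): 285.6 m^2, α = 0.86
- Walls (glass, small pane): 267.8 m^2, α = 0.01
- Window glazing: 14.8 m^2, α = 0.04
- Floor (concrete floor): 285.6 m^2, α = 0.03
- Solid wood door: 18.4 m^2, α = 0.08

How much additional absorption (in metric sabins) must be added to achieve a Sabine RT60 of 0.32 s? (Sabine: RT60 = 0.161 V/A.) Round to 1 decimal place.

Total absorption A₁ = 285.6×0.86 + 267.8×0.01 + 14.8×0.04 + 285.6×0.03 + 18.4×0.08
  = 245.616 + 2.678 + 0.592 + 8.568 + 1.472 = 258.926 m^2 sabins.
Target A₂ = 0.161·1256.86/0.32 = 632.358 sabins (V = 1256.86 m³).
Additional absorption ΔA = 632.358 − 258.926 = 373.4 sabins.

373.4 sabins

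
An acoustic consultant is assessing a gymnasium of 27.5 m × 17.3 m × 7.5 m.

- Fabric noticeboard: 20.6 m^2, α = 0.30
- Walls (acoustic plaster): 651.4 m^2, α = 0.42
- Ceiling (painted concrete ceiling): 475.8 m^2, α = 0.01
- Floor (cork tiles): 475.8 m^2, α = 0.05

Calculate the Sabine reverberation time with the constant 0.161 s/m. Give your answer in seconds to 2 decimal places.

A = Σ Sᵢαᵢ = 20.6×0.30 + 651.4×0.42 + 475.8×0.01 + 475.8×0.05 = 308.316 sabins.
Volume V = 27.5 × 17.3 × 7.5 = 3568.125 m³.
Sabine: RT60 = 0.161 × 3568.125 / 308.316 = 1.86 s.

1.86 seconds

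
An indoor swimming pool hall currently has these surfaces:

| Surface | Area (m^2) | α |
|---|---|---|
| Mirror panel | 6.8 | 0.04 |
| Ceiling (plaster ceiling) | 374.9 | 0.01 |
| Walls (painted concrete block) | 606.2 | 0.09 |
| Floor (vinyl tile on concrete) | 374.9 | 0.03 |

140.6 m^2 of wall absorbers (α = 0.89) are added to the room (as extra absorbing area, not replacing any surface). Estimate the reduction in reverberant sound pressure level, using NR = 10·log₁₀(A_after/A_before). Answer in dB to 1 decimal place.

Total absorption A_before = 6.8·0.04 + 374.9·0.01 + 606.2·0.09 + 374.9·0.03
  = 0.272 + 3.749 + 54.558 + 11.247 = 69.826 m^2 sabins.
Added absorption = 140.6 × 0.89 = 125.134 sabins.
New total A_after = 194.960 sabins.
Reduction = 10 log₁₀(A_after/A_before) = 10 log₁₀(2.7921) = 4.5 dB.

4.5 dB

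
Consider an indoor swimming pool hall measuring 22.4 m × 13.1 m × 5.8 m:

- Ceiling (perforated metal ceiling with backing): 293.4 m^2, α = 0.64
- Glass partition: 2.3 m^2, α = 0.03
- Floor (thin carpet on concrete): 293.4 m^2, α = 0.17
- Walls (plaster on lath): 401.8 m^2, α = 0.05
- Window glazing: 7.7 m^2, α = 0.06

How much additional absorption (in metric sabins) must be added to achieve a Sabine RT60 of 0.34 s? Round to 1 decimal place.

547.6 sabins

Equivalent absorption area: A₁ = 293.4×0.64 + 2.3×0.03 + 293.4×0.17 + 401.8×0.05 + 7.7×0.06 = 258.275 m^2.
For T = 0.34 s, need A₂ = 0.161·V/T = 0.161·1701.952/0.34 = 805.924 sabins.
Additional absorption ΔA = 805.924 − 258.275 = 547.6 sabins.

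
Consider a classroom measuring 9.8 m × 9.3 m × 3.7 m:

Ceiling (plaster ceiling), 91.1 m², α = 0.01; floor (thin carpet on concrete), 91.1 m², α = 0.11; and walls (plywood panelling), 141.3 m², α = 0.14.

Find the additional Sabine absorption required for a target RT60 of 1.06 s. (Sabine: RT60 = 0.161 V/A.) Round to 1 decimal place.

20.5 sabins

A₁ = Σ Sᵢαᵢ = 91.1·0.01 + 91.1·0.11 + 141.3·0.14 = 30.714 sabins.
V = 337.218 m³. Required absorption A₂ = 0.161 × 337.218 / 1.06 = 51.219 sabins.
Shortfall: 51.219 − 30.714 = 20.5 sabins.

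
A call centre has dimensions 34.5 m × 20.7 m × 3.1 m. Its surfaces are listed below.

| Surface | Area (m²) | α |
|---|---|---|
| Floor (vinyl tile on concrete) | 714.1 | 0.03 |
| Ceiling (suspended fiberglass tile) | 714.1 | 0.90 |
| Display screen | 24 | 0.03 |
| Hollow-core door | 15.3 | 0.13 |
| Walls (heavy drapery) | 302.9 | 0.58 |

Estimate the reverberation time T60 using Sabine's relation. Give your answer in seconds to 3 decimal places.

0.423 s

Summing Sᵢαᵢ: 21.423 + 642.690 + 0.720 + 1.989 + 175.682 → A = 842.504 sabins.
V = 34.5·20.7·3.1 = 2213.865 m³.
T = 0.161 V/A = 0.161·2213.865/842.504 = 0.423 s.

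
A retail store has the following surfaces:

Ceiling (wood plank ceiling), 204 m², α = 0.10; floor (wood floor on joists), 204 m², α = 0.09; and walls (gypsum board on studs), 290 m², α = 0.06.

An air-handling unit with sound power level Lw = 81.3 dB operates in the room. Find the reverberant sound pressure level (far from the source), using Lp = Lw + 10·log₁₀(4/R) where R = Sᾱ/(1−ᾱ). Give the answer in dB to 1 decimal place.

69.5 dB

A = 56.160 sabins; S = 698.0 m².
ᾱ = 56.160/698.0 = 0.0805; R = Sᾱ/(1−ᾱ) = 56.160/(1−0.0805) = 61.077 m².
Lp = Lw + 10 log₁₀(4/R) = 81.3 -11.84 = 69.5 dB.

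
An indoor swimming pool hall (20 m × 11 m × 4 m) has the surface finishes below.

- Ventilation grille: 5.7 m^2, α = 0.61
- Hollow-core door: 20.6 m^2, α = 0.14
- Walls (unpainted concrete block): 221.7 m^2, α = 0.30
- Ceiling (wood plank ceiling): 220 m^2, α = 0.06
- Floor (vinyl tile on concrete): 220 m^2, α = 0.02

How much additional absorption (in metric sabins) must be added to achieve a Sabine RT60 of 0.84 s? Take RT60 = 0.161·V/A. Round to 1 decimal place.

Summing Sᵢαᵢ: 3.477 + 2.884 + 66.510 + 13.200 + 4.400 → A₁ = 90.471 sabins.
For T = 0.84 s, need A₂ = 0.161·V/T = 0.161·880/0.84 = 168.667 sabins.
ΔA = A₂ − A₁ = 168.667 − 90.471 = 78.2 sabins.

78.2 sabins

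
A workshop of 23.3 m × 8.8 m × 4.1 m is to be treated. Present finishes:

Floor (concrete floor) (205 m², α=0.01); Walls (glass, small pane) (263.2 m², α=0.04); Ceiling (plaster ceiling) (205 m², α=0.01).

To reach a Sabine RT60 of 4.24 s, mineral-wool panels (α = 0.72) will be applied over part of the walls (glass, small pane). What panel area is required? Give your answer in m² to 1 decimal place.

25.4

Summing Sᵢαᵢ: 2.050 + 10.528 + 2.050 → A₁ = 14.628 sabins.
Required A₂ = 0.161·840.664/4.24 = 31.921 sabins.
ΔA needed = 31.921 − 14.628 = 17.293 sabins.
Each m² of panel replacing the walls (glass, small pane) adds (0.72 − 0.04) = 0.68 sabins.
Area = ΔA/Δα = 17.293/0.68 = 25.4 m².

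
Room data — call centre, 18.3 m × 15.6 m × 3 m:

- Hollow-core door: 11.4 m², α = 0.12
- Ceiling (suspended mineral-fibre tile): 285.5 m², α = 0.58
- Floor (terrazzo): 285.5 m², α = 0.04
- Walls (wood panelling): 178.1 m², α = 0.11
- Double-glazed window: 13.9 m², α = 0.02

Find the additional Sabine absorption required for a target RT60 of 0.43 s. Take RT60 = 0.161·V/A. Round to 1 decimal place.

Equivalent absorption area: A₁ = 11.4·0.12 + 285.5·0.58 + 285.5·0.04 + 178.1·0.11 + 13.9·0.02 = 198.247 m².
Target A₂ = 0.161·856.44/0.43 = 320.667 sabins (V = 856.44 m³).
Additional absorption ΔA = 320.667 − 198.247 = 122.4 sabins.

122.4 sabins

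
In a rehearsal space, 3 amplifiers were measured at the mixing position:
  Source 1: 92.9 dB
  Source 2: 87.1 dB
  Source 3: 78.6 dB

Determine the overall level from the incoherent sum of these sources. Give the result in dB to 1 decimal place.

Sum in the linear (power) domain: Σ 10^(Lᵢ/10) = 10^(92.9/10) + 10^(87.1/10) + 10^(78.6/10) = 2.535e+09.
Combined level = 10 log₁₀(2.535e+09) = 94.0 dB.

94.0 dB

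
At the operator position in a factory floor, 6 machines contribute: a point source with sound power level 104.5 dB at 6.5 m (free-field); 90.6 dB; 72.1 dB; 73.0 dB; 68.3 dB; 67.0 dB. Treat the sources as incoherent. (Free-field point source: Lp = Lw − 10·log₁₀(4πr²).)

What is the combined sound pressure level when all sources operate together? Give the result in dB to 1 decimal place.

Source at 6.5 m: Lp = 104.5 − 10·log₁₀(4π·6.5²) = 104.5 − 10·log₁₀(530.929) = 77.2 dB.
Σ 10^(Lᵢ/10) = 1.249e+09.
Back to dB: 10·log₁₀ Σ = 91.0 dB.

91.0 dB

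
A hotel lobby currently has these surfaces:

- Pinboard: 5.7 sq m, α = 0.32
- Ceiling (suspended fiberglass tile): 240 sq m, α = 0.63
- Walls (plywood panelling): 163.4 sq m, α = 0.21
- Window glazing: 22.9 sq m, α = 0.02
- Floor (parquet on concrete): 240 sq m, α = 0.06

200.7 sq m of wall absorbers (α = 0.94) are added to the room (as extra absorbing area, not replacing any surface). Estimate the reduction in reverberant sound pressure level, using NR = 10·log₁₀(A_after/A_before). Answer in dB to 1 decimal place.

Summing Sᵢαᵢ: 1.824 + 151.200 + 34.314 + 0.458 + 14.400 → A_before = 202.196 sabins.
Treatment contributes 200.7·0.94 = 188.658 sabins.
New total A_after = 390.854 sabins.
Reduction = 10 log₁₀(A_after/A_before) = 10 log₁₀(1.9330) = 2.9 dB.

2.9 dB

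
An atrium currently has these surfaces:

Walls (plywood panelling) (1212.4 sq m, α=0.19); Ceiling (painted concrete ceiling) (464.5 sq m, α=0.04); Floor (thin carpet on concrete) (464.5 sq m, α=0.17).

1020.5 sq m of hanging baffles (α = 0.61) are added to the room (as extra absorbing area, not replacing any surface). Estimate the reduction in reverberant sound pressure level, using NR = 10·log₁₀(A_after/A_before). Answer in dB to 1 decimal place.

Summing Sᵢαᵢ: 230.356 + 18.580 + 78.965 → A_before = 327.901 sabins.
Treatment contributes 1020.5·0.61 = 622.505 sabins.
A_after = 327.901 + 622.505 = 950.406 sabins.
NR = 10·log₁₀(950.406/327.901) = 4.6 dB.

4.6 dB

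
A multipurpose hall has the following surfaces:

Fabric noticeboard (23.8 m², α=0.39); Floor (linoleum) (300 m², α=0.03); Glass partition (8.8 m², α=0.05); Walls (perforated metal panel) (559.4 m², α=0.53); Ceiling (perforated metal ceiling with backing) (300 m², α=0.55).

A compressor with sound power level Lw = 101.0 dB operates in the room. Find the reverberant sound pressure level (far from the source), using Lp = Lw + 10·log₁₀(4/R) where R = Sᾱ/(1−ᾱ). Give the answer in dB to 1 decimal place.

78.0 dB

A = 480.204 sabins; S = 1192.0 m².
ᾱ = 480.204/1192.0 = 0.4029; R = Sᾱ/(1−ᾱ) = 480.204/(1−0.4029) = 804.227 m².
Lp = 101.0 + 10·log₁₀(4/804.227) = 101.0 + (-23.03) = 78.0 dB.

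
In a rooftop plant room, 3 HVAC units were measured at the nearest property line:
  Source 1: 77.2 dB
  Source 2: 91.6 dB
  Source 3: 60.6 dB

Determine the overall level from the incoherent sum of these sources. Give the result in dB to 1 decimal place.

91.8 dB

Sum in the linear (power) domain: Σ 10^(Lᵢ/10) = 10^(77.2/10) + 10^(91.6/10) + 10^(60.6/10) = 1.499e+09.
Back to dB: 10·log₁₀ Σ = 91.8 dB.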